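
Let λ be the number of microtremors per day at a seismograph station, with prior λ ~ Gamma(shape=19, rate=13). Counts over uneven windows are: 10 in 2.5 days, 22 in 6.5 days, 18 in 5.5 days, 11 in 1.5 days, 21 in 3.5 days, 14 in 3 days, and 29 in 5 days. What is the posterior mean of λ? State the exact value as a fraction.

Total count: 10 + 22 + 18 + 11 + 21 + 14 + 29 = 125.
Total exposure: 2.5 + 6.5 + 5.5 + 1.5 + 3.5 + 3 + 5 = 27.5 days.
The Gamma prior is conjugate for the Poisson rate, so λ | data ~ Gamma(19+125, 13+27.5) = Gamma(144, 81/2).
Posterior mean = α'/β' = 144/(81/2) = 32/9.

32/9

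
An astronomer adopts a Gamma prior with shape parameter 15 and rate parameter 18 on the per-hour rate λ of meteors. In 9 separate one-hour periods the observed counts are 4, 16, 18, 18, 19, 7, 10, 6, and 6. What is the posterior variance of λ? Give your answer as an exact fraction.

Total count: 4 + 16 + 18 + 18 + 19 + 7 + 10 + 6 + 6 = 104.
Total exposure: 9 hours.
By Gamma–Poisson conjugacy, the posterior is Gamma(α + Σx, β + Σt) = Gamma(15 + 104, 18 + 9) = Gamma(119, 27).
Posterior variance = α'/β'² = 119/729.

119/729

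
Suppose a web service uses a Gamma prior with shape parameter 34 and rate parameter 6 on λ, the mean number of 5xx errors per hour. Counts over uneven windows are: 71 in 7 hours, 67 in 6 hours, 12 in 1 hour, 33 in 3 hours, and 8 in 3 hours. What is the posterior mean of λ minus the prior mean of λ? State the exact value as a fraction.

233/78

Total count: 71 + 67 + 12 + 33 + 8 = 191.
Total exposure: 7 + 6 + 1 + 3 + 3 = 20 hours.
Gamma(α, β) with Poisson data over total exposure Σt gives posterior Gamma(α+Σx, β+Σt) = Gamma(225, 26).
Posterior mean = 225/26 = 225/26; prior mean = 34/6 = 17/3. Difference = 225/26 − 17/3 = 233/78.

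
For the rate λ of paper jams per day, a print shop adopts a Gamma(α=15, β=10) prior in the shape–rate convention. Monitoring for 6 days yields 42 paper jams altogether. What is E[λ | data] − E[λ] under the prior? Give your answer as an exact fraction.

33/16

Total count 42 over total exposure 6 days.
Gamma(α, β) with Poisson data over total exposure Σt gives posterior Gamma(α+Σx, β+Σt) = Gamma(57, 16).
Posterior mean = 57/16 = 57/16; prior mean = 15/10 = 3/2. Difference = 57/16 − 3/2 = 33/16.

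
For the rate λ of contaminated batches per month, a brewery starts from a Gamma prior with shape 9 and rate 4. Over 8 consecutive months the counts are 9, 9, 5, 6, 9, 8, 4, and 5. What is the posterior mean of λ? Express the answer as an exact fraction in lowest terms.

Total count: 9 + 9 + 5 + 6 + 9 + 8 + 4 + 5 = 55.
Total exposure: 8 months.
By Gamma–Poisson conjugacy, the posterior is Gamma(α + Σx, β + Σt) = Gamma(9 + 55, 4 + 8) = Gamma(64, 12).
Posterior mean = α'/β' = 64/12 = 16/3.

16/3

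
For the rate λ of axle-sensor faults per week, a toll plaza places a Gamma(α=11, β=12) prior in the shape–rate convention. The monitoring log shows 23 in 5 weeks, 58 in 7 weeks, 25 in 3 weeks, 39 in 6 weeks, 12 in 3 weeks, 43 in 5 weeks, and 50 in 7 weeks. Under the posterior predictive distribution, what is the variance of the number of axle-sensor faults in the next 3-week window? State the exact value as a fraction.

Total count: 23 + 58 + 25 + 39 + 12 + 43 + 50 = 250.
Total exposure: 5 + 7 + 3 + 6 + 3 + 5 + 7 = 36 weeks.
The Gamma prior is conjugate for the Poisson rate, so λ | data ~ Gamma(11+250, 12+36) = Gamma(261, 48).
The posterior predictive for a window of length T is Negative Binomial with variance T·α'·(β'+T)/β'² = 3·261·51/2304 = 4437/256.

4437/256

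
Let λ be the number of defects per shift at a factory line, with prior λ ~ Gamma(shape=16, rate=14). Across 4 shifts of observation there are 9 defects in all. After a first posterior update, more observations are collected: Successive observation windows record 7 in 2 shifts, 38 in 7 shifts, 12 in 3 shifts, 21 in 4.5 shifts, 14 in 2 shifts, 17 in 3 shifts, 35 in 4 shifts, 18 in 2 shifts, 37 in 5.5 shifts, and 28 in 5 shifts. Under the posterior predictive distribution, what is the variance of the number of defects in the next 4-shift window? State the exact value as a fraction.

135/7

Total count 9 over total exposure 4 shifts.
After the first batch: Gamma(16 + 9, 14 + 4) = Gamma(25, 18).
Total count: 7 + 38 + 12 + 21 + 14 + 17 + 35 + 18 + 37 + 28 = 227.
Total exposure: 2 + 7 + 3 + 4.5 + 2 + 3 + 4 + 2 + 5.5 + 5 = 38 shifts.
After the second batch: Gamma(25 + 227, 18 + 38) = Gamma(252, 56).
The posterior predictive for a window of length T is Negative Binomial with variance T·α'·(β'+T)/β'² = 4·252·60/3136 = 135/7.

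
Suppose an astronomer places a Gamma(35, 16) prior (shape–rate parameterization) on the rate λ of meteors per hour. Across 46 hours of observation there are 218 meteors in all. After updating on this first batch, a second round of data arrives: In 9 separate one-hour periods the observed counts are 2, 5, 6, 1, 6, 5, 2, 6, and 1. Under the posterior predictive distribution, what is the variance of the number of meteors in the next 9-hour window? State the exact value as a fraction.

Total count 218 over total exposure 46 hours.
After the first batch: Gamma(35 + 218, 16 + 46) = Gamma(253, 62).
Total count: 2 + 5 + 6 + 1 + 6 + 5 + 2 + 6 + 1 = 34.
Total exposure: 9 hours.
After the second batch: Gamma(253 + 34, 62 + 9) = Gamma(287, 71).
The posterior predictive for a window of length T is Negative Binomial with variance T·α'·(β'+T)/β'² = 9·287·80/5041 = 206640/5041.

206640/5041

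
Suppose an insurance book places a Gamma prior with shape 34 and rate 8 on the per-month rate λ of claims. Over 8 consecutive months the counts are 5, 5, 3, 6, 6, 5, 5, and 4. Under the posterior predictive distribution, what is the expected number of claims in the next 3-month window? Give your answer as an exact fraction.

219/16

Total count: 5 + 5 + 3 + 6 + 6 + 5 + 5 + 4 = 39.
Total exposure: 8 months.
Conjugate update: add total count to the shape and total exposure to the rate, giving Gamma(73, 16).
Predictive mean over a 3-month window = T·E[λ|data] = 3·73/16 = 219/16.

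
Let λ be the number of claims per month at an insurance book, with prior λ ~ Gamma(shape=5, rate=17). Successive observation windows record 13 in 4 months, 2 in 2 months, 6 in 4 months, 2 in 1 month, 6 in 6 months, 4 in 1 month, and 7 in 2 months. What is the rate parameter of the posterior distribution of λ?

37

Total count: 13 + 2 + 6 + 2 + 6 + 4 + 7 = 40.
Total exposure: 4 + 2 + 4 + 1 + 6 + 1 + 2 = 20 months.
Posterior: α' = 5 + 40 = 45, β' = 17 + 20 = 37.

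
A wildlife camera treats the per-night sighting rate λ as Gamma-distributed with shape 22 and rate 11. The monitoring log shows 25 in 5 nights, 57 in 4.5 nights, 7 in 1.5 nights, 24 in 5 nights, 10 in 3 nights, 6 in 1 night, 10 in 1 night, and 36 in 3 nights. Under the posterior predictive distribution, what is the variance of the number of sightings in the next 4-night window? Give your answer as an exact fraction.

Total count: 25 + 57 + 7 + 24 + 10 + 6 + 10 + 36 = 175.
Total exposure: 5 + 4.5 + 1.5 + 5 + 3 + 1 + 1 + 3 = 24 nights.
The Gamma prior is conjugate for the Poisson rate, so λ | data ~ Gamma(22+175, 11+24) = Gamma(197, 35).
The posterior predictive for a window of length T is Negative Binomial with variance T·α'·(β'+T)/β'² = 4·197·39/1225 = 30732/1225.

30732/1225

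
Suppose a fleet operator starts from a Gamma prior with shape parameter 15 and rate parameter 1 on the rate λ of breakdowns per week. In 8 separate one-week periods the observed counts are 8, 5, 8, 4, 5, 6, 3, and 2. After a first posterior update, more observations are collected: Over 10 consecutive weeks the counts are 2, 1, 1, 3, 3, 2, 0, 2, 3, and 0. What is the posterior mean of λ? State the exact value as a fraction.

Total count: 8 + 5 + 8 + 4 + 5 + 6 + 3 + 2 = 41.
Total exposure: 8 weeks.
After the first batch: Gamma(15 + 41, 1 + 8) = Gamma(56, 9).
Total count: 2 + 1 + 1 + 3 + 3 + 2 + 0 + 2 + 3 + 0 = 17.
Total exposure: 10 weeks.
After the second batch: Gamma(56 + 17, 9 + 10) = Gamma(73, 19).
Posterior mean = α'/β' = 73/19.

73/19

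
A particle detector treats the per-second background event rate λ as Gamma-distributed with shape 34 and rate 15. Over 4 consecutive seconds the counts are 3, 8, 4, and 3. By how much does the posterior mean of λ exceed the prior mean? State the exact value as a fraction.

Total count: 3 + 8 + 4 + 3 = 18.
Total exposure: 4 seconds.
By Gamma–Poisson conjugacy, the posterior is Gamma(α + Σx, β + Σt) = Gamma(34 + 18, 15 + 4) = Gamma(52, 19).
Posterior mean = 52/19 = 52/19; prior mean = 34/15 = 34/15. Difference = 52/19 − 34/15 = 134/285.

134/285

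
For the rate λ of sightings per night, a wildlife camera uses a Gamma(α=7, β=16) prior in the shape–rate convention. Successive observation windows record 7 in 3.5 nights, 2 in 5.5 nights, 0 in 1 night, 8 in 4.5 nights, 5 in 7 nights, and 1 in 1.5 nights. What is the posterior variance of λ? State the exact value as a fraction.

10/507

Total count: 7 + 2 + 0 + 8 + 5 + 1 = 23.
Total exposure: 3.5 + 5.5 + 1 + 4.5 + 7 + 1.5 = 23 nights.
Posterior: α' = 7 + 23 = 30, β' = 16 + 23 = 39.
Posterior variance = α'/β'² = 30/1521 = 10/507.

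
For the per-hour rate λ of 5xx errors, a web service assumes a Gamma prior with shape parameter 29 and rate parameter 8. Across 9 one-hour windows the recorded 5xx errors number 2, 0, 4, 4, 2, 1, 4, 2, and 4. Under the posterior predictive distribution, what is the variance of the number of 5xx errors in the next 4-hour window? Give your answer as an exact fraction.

Total count: 2 + 0 + 4 + 4 + 2 + 1 + 4 + 2 + 4 = 23.
Total exposure: 9 hours.
The Gamma prior is conjugate for the Poisson rate, so λ | data ~ Gamma(29+23, 8+9) = Gamma(52, 17).
The posterior predictive for a window of length T is Negative Binomial with variance T·α'·(β'+T)/β'² = 4·52·21/289 = 4368/289.

4368/289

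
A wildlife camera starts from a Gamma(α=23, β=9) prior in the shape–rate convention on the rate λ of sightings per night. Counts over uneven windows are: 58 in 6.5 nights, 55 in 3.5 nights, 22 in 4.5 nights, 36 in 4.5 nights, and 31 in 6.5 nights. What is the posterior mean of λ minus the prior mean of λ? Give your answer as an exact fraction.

Total count: 58 + 55 + 22 + 36 + 31 = 202.
Total exposure: 6.5 + 3.5 + 4.5 + 4.5 + 6.5 = 25.5 nights.
By Gamma–Poisson conjugacy, the posterior is Gamma(α + Σx, β + Σt) = Gamma(23 + 202, 9 + 25.5) = Gamma(225, 69/2).
Posterior mean = 225/(69/2) = 150/23; prior mean = 23/9 = 23/9. Difference = 150/23 − 23/9 = 821/207.

821/207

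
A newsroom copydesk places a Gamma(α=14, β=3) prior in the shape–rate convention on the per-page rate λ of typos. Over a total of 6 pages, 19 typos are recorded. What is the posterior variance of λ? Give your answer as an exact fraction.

11/27

Total count 19 over total exposure 6 pages.
Gamma(α, β) with Poisson data over total exposure Σt gives posterior Gamma(α+Σx, β+Σt) = Gamma(33, 9).
Posterior variance = α'/β'² = 33/81 = 11/27.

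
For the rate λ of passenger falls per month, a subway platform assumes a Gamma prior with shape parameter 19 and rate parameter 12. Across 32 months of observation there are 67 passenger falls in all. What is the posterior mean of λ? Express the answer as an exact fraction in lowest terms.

43/22

Total count 67 over total exposure 32 months.
Conjugate update: add total count to the shape and total exposure to the rate, giving Gamma(86, 44).
Posterior mean = α'/β' = 86/44 = 43/22.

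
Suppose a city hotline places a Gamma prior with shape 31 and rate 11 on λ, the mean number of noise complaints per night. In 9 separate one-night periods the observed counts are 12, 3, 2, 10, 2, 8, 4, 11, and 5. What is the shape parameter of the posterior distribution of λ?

Total count: 12 + 3 + 2 + 10 + 2 + 8 + 4 + 11 + 5 = 57.
Total exposure: 9 nights.
Posterior: α' = 31 + 57 = 88, β' = 11 + 9 = 20.

88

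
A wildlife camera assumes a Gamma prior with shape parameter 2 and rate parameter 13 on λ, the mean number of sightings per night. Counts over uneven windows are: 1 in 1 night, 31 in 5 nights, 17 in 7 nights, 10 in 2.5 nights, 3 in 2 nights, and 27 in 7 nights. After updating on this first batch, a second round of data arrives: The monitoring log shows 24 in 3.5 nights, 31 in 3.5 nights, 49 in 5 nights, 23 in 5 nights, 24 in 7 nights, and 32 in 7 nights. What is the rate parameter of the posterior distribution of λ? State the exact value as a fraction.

Total count: 1 + 31 + 17 + 10 + 3 + 27 = 89.
Total exposure: 1 + 5 + 7 + 2.5 + 2 + 7 = 24.5 nights.
After the first batch: Gamma(2 + 89, 13 + 24.5) = Gamma(91, 75/2).
Total count: 24 + 31 + 49 + 23 + 24 + 32 = 183.
Total exposure: 3.5 + 3.5 + 5 + 5 + 7 + 7 = 31 nights.
After the second batch: Gamma(91 + 183, 75/2 + 31) = Gamma(274, 137/2).

137/2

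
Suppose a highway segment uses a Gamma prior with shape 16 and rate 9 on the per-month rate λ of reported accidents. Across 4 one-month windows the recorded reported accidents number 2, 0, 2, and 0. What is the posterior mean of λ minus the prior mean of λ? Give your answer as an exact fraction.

Total count: 2 + 0 + 2 + 0 = 4.
Total exposure: 4 months.
Posterior: α' = 16 + 4 = 20, β' = 9 + 4 = 13.
Posterior mean = 20/13 = 20/13; prior mean = 16/9 = 16/9. Difference = 20/13 − 16/9 = -28/117.

-28/117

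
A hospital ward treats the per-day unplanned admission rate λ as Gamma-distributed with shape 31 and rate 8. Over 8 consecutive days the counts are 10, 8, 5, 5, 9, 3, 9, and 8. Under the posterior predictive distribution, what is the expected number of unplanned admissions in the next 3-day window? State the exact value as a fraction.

Total count: 10 + 8 + 5 + 5 + 9 + 3 + 9 + 8 = 57.
Total exposure: 8 days.
Posterior: α' = 31 + 57 = 88, β' = 8 + 8 = 16.
Predictive mean over a 3-day window = T·E[λ|data] = 3·88/16 = 33/2.

33/2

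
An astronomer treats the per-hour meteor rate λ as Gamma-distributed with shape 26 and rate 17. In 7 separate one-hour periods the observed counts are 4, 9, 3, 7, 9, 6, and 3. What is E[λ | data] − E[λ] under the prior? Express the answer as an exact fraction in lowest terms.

Total count: 4 + 9 + 3 + 7 + 9 + 6 + 3 = 41.
Total exposure: 7 hours.
Gamma(α, β) with Poisson data over total exposure Σt gives posterior Gamma(α+Σx, β+Σt) = Gamma(67, 24).
Posterior mean = 67/24 = 67/24; prior mean = 26/17 = 26/17. Difference = 67/24 − 26/17 = 515/408.

515/408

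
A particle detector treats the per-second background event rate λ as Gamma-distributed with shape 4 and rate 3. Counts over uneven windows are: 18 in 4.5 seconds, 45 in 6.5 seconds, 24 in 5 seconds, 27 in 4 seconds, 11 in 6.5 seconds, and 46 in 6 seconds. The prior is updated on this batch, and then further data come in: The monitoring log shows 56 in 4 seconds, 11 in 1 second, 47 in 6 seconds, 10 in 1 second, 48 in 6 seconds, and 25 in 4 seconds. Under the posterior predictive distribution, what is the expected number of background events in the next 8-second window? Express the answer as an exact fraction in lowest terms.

5952/115

Total count: 18 + 45 + 24 + 27 + 11 + 46 = 171.
Total exposure: 4.5 + 6.5 + 5 + 4 + 6.5 + 6 = 32.5 seconds.
After the first batch: Gamma(4 + 171, 3 + 32.5) = Gamma(175, 71/2).
Total count: 56 + 11 + 47 + 10 + 48 + 25 = 197.
Total exposure: 4 + 1 + 6 + 1 + 6 + 4 = 22 seconds.
After the second batch: Gamma(175 + 197, 71/2 + 22) = Gamma(372, 115/2).
Predictive mean over an 8-second window = T·E[λ|data] = 8·372/(115/2) = 5952/115.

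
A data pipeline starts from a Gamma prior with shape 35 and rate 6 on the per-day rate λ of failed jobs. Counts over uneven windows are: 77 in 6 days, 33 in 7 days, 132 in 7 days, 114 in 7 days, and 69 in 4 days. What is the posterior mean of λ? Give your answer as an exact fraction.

Total count: 77 + 33 + 132 + 114 + 69 = 425.
Total exposure: 6 + 7 + 7 + 7 + 4 = 31 days.
Posterior: α' = 35 + 425 = 460, β' = 6 + 31 = 37.
Posterior mean = α'/β' = 460/37.

460/37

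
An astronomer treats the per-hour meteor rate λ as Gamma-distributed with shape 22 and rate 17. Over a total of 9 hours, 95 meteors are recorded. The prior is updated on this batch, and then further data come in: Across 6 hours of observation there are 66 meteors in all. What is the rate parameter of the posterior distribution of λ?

Total count 95 over total exposure 9 hours.
After the first batch: Gamma(22 + 95, 17 + 9) = Gamma(117, 26).
Total count 66 over total exposure 6 hours.
After the second batch: Gamma(117 + 66, 26 + 6) = Gamma(183, 32).

32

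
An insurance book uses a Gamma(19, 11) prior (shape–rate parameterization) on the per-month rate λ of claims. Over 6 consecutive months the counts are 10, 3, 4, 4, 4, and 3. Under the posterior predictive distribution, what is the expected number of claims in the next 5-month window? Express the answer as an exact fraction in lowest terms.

Total count: 10 + 3 + 4 + 4 + 4 + 3 = 28.
Total exposure: 6 months.
Gamma(α, β) with Poisson data over total exposure Σt gives posterior Gamma(α+Σx, β+Σt) = Gamma(47, 17).
Predictive mean over a 5-month window = T·E[λ|data] = 5·47/17 = 235/17.

235/17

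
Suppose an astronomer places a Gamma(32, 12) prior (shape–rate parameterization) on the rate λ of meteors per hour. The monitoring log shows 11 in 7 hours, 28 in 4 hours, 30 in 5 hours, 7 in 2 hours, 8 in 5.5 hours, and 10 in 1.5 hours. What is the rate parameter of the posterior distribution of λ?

Total count: 11 + 28 + 30 + 7 + 8 + 10 = 94.
Total exposure: 7 + 4 + 5 + 2 + 5.5 + 1.5 = 25 hours.
Posterior: α' = 32 + 94 = 126, β' = 12 + 25 = 37.

37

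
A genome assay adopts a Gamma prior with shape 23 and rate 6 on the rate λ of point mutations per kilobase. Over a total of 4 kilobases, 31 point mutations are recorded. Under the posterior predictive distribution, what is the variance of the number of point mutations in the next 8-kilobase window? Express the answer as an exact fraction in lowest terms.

1944/25

Total count 31 over total exposure 4 kilobases.
By Gamma–Poisson conjugacy, the posterior is Gamma(α + Σx, β + Σt) = Gamma(23 + 31, 6 + 4) = Gamma(54, 10).
The posterior predictive for a window of length T is Negative Binomial with variance T·α'·(β'+T)/β'² = 8·54·18/100 = 1944/25.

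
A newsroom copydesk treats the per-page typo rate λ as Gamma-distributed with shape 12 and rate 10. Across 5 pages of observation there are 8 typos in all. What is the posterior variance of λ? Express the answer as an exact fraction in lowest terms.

4/45

Total count 8 over total exposure 5 pages.
Conjugate update: add total count to the shape and total exposure to the rate, giving Gamma(20, 15).
Posterior variance = α'/β'² = 20/225 = 4/45.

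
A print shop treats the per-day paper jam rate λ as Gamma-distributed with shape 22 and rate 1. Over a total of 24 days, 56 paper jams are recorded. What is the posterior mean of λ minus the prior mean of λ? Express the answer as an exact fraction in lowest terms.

Total count 56 over total exposure 24 days.
The Gamma prior is conjugate for the Poisson rate, so λ | data ~ Gamma(22+56, 1+24) = Gamma(78, 25).
Posterior mean = 78/25 = 78/25; prior mean = 22/1 = 22. Difference = 78/25 − 22 = -472/25.

-472/25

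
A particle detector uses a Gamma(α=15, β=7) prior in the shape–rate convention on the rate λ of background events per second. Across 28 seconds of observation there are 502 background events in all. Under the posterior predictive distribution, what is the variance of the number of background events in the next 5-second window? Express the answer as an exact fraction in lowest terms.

4136/49

Total count 502 over total exposure 28 seconds.
The Gamma prior is conjugate for the Poisson rate, so λ | data ~ Gamma(15+502, 7+28) = Gamma(517, 35).
The posterior predictive for a window of length T is Negative Binomial with variance T·α'·(β'+T)/β'² = 5·517·40/1225 = 4136/49.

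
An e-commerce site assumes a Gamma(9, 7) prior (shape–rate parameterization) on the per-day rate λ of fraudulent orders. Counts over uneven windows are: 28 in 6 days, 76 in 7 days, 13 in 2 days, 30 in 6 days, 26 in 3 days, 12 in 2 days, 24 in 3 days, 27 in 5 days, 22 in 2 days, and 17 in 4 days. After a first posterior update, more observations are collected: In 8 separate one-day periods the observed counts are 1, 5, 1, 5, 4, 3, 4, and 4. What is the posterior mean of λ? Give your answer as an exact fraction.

Total count: 28 + 76 + 13 + 30 + 26 + 12 + 24 + 27 + 22 + 17 = 275.
Total exposure: 6 + 7 + 2 + 6 + 3 + 2 + 3 + 5 + 2 + 4 = 40 days.
After the first batch: Gamma(9 + 275, 7 + 40) = Gamma(284, 47).
Total count: 1 + 5 + 1 + 5 + 4 + 3 + 4 + 4 = 27.
Total exposure: 8 days.
After the second batch: Gamma(284 + 27, 47 + 8) = Gamma(311, 55).
Posterior mean = α'/β' = 311/55.

311/55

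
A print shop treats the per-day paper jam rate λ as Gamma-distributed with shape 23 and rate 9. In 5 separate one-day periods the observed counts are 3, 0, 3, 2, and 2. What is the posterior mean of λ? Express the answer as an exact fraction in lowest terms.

Total count: 3 + 0 + 3 + 2 + 2 = 10.
Total exposure: 5 days.
The Gamma prior is conjugate for the Poisson rate, so λ | data ~ Gamma(23+10, 9+5) = Gamma(33, 14).
Posterior mean = α'/β' = 33/14.

33/14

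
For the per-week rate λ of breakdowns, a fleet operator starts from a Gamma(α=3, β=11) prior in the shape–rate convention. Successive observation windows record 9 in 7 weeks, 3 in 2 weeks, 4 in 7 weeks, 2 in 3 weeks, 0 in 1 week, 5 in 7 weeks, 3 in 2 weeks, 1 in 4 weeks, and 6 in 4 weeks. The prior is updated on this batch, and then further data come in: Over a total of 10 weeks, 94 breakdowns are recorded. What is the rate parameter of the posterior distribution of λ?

58

Total count: 9 + 3 + 4 + 2 + 0 + 5 + 3 + 1 + 6 = 33.
Total exposure: 7 + 2 + 7 + 3 + 1 + 7 + 2 + 4 + 4 = 37 weeks.
After the first batch: Gamma(3 + 33, 11 + 37) = Gamma(36, 48).
Total count 94 over total exposure 10 weeks.
After the second batch: Gamma(36 + 94, 48 + 10) = Gamma(130, 58).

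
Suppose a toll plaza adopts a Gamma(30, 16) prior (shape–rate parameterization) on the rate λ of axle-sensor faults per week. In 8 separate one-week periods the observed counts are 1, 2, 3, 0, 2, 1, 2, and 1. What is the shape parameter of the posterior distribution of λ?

Total count: 1 + 2 + 3 + 0 + 2 + 1 + 2 + 1 = 12.
Total exposure: 8 weeks.
Gamma(α, β) with Poisson data over total exposure Σt gives posterior Gamma(α+Σx, β+Σt) = Gamma(42, 24).

42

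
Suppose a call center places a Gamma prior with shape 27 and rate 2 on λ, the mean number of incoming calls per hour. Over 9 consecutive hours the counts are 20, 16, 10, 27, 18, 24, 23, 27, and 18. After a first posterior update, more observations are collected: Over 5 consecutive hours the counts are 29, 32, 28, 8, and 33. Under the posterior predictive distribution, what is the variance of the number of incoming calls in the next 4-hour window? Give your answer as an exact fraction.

425/4

Total count: 20 + 16 + 10 + 27 + 18 + 24 + 23 + 27 + 18 = 183.
Total exposure: 9 hours.
After the first batch: Gamma(27 + 183, 2 + 9) = Gamma(210, 11).
Total count: 29 + 32 + 28 + 8 + 33 = 130.
Total exposure: 5 hours.
After the second batch: Gamma(210 + 130, 11 + 5) = Gamma(340, 16).
The posterior predictive for a window of length T is Negative Binomial with variance T·α'·(β'+T)/β'² = 4·340·20/256 = 425/4.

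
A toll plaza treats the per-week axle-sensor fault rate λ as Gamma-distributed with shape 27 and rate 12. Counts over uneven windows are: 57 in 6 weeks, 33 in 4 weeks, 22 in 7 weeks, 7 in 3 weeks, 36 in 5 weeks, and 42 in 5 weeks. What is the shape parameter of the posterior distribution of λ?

224

Total count: 57 + 33 + 22 + 7 + 36 + 42 = 197.
Total exposure: 6 + 4 + 7 + 3 + 5 + 5 = 30 weeks.
By Gamma–Poisson conjugacy, the posterior is Gamma(α + Σx, β + Σt) = Gamma(27 + 197, 12 + 30) = Gamma(224, 42).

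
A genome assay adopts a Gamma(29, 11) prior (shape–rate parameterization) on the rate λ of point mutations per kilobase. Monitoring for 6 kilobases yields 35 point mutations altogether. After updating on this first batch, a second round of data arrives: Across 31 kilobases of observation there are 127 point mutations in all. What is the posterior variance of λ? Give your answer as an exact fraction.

191/2304

Total count 35 over total exposure 6 kilobases.
After the first batch: Gamma(29 + 35, 11 + 6) = Gamma(64, 17).
Total count 127 over total exposure 31 kilobases.
After the second batch: Gamma(64 + 127, 17 + 31) = Gamma(191, 48).
Posterior variance = α'/β'² = 191/2304.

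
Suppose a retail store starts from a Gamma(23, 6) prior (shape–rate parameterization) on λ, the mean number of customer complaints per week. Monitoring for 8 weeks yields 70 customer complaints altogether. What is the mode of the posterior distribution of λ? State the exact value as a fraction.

Total count 70 over total exposure 8 weeks.
Gamma(α, β) with Poisson data over total exposure Σt gives posterior Gamma(α+Σx, β+Σt) = Gamma(93, 14).
Posterior mode = (α'−1)/β' = 92/14 = 46/7.

46/7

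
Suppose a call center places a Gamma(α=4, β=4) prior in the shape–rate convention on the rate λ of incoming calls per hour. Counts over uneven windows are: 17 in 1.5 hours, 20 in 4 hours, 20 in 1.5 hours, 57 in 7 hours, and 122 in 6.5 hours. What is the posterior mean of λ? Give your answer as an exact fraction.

480/49

Total count: 17 + 20 + 20 + 57 + 122 = 236.
Total exposure: 1.5 + 4 + 1.5 + 7 + 6.5 = 20.5 hours.
Posterior: α' = 4 + 236 = 240, β' = 4 + 20.5 = 49/2.
Posterior mean = α'/β' = 240/(49/2) = 480/49.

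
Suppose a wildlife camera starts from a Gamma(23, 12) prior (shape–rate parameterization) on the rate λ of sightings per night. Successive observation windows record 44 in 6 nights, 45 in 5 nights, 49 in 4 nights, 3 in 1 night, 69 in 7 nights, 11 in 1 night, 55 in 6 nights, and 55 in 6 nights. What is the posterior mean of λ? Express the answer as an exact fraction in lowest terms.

59/8

Total count: 44 + 45 + 49 + 3 + 69 + 11 + 55 + 55 = 331.
Total exposure: 6 + 5 + 4 + 1 + 7 + 1 + 6 + 6 = 36 nights.
By Gamma–Poisson conjugacy, the posterior is Gamma(α + Σx, β + Σt) = Gamma(23 + 331, 12 + 36) = Gamma(354, 48).
Posterior mean = α'/β' = 354/48 = 59/8.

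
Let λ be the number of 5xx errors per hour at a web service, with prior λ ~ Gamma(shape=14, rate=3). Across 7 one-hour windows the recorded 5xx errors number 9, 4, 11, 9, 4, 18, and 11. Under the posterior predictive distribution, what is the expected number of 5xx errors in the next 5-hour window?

Total count: 9 + 4 + 11 + 9 + 4 + 18 + 11 = 66.
Total exposure: 7 hours.
By Gamma–Poisson conjugacy, the posterior is Gamma(α + Σx, β + Σt) = Gamma(14 + 66, 3 + 7) = Gamma(80, 10).
Predictive mean over a 5-hour window = T·E[λ|data] = 5·80/10 = 40.

40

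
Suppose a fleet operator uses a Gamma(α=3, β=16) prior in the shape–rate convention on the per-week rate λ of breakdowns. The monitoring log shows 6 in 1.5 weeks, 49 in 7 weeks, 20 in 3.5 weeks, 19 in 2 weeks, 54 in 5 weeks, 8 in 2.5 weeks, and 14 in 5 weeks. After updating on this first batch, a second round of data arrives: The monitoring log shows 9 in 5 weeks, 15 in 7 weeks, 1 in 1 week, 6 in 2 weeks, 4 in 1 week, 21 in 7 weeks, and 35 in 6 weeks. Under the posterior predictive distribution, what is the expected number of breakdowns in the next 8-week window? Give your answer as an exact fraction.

Total count: 6 + 49 + 20 + 19 + 54 + 8 + 14 = 170.
Total exposure: 1.5 + 7 + 3.5 + 2 + 5 + 2.5 + 5 = 26.5 weeks.
After the first batch: Gamma(3 + 170, 16 + 26.5) = Gamma(173, 85/2).
Total count: 9 + 15 + 1 + 6 + 4 + 21 + 35 = 91.
Total exposure: 5 + 7 + 1 + 2 + 1 + 7 + 6 = 29 weeks.
After the second batch: Gamma(173 + 91, 85/2 + 29) = Gamma(264, 143/2).
Predictive mean over an 8-week window = T·E[λ|data] = 8·264/(143/2) = 384/13.

384/13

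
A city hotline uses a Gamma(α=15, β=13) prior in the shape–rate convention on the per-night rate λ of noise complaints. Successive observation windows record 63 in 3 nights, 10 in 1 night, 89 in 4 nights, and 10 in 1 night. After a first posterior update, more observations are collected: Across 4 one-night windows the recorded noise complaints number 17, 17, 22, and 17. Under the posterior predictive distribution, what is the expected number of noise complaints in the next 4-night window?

Total count: 63 + 10 + 89 + 10 = 172.
Total exposure: 3 + 1 + 4 + 1 = 9 nights.
After the first batch: Gamma(15 + 172, 13 + 9) = Gamma(187, 22).
Total count: 17 + 17 + 22 + 17 = 73.
Total exposure: 4 nights.
After the second batch: Gamma(187 + 73, 22 + 4) = Gamma(260, 26).
Predictive mean over a 4-night window = T·E[λ|data] = 4·260/26 = 40.

40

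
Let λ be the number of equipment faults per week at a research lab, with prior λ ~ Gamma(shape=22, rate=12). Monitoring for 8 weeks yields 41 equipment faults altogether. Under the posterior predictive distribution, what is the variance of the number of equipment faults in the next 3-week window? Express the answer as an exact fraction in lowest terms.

4347/400

Total count 41 over total exposure 8 weeks.
Conjugate update: add total count to the shape and total exposure to the rate, giving Gamma(63, 20).
The posterior predictive for a window of length T is Negative Binomial with variance T·α'·(β'+T)/β'² = 3·63·23/400 = 4347/400.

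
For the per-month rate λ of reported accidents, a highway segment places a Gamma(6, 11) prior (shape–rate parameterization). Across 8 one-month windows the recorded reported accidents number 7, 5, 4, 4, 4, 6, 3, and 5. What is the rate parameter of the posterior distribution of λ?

19

Total count: 7 + 5 + 4 + 4 + 4 + 6 + 3 + 5 = 38.
Total exposure: 8 months.
Gamma(α, β) with Poisson data over total exposure Σt gives posterior Gamma(α+Σx, β+Σt) = Gamma(44, 19).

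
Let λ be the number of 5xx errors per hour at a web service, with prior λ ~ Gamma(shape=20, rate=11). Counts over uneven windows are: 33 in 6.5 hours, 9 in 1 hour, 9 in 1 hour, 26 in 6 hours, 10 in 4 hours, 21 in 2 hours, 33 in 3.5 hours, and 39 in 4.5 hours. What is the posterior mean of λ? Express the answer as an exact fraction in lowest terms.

400/79

Total count: 33 + 9 + 9 + 26 + 10 + 21 + 33 + 39 = 180.
Total exposure: 6.5 + 1 + 1 + 6 + 4 + 2 + 3.5 + 4.5 = 28.5 hours.
Gamma(α, β) with Poisson data over total exposure Σt gives posterior Gamma(α+Σx, β+Σt) = Gamma(200, 79/2).
Posterior mean = α'/β' = 200/(79/2) = 400/79.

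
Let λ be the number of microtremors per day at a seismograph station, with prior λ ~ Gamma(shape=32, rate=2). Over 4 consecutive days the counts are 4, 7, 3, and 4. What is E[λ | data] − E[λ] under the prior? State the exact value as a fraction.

-23/3

Total count: 4 + 7 + 3 + 4 = 18.
Total exposure: 4 days.
Conjugate update: add total count to the shape and total exposure to the rate, giving Gamma(50, 6).
Posterior mean = 50/6 = 25/3; prior mean = 32/2 = 16. Difference = 25/3 − 16 = -23/3.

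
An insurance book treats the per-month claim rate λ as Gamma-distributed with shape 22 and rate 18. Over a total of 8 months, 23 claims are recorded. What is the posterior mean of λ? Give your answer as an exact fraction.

45/26

Total count 23 over total exposure 8 months.
Posterior: α' = 22 + 23 = 45, β' = 18 + 8 = 26.
Posterior mean = α'/β' = 45/26.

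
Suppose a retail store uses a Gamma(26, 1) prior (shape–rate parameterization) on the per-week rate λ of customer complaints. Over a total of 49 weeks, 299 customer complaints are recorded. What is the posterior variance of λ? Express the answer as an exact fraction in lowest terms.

13/100

Total count 299 over total exposure 49 weeks.
The Gamma prior is conjugate for the Poisson rate, so λ | data ~ Gamma(26+299, 1+49) = Gamma(325, 50).
Posterior variance = α'/β'² = 325/2500 = 13/100.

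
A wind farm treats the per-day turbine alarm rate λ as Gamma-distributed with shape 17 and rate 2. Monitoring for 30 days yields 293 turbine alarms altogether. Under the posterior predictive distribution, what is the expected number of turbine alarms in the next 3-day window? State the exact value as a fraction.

Total count 293 over total exposure 30 days.
By Gamma–Poisson conjugacy, the posterior is Gamma(α + Σx, β + Σt) = Gamma(17 + 293, 2 + 30) = Gamma(310, 32).
Predictive mean over a 3-day window = T·E[λ|data] = 3·310/32 = 465/16.

465/16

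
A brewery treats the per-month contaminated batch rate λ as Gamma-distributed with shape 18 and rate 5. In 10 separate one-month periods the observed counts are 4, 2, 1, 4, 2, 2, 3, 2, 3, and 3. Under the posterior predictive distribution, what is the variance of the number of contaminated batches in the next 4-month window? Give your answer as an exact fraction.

Total count: 4 + 2 + 1 + 4 + 2 + 2 + 3 + 2 + 3 + 3 = 26.
Total exposure: 10 months.
Posterior: α' = 18 + 26 = 44, β' = 5 + 10 = 15.
The posterior predictive for a window of length T is Negative Binomial with variance T·α'·(β'+T)/β'² = 4·44·19/225 = 3344/225.

3344/225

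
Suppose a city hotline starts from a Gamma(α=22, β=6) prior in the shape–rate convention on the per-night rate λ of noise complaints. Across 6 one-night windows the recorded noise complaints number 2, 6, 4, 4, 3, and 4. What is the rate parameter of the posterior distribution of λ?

Total count: 2 + 6 + 4 + 4 + 3 + 4 = 23.
Total exposure: 6 nights.
Gamma(α, β) with Poisson data over total exposure Σt gives posterior Gamma(α+Σx, β+Σt) = Gamma(45, 12).

12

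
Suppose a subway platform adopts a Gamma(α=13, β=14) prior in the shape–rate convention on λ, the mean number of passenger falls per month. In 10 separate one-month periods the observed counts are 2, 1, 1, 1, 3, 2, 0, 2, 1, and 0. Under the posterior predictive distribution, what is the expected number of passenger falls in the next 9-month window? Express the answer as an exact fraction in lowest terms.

39/4

Total count: 2 + 1 + 1 + 1 + 3 + 2 + 0 + 2 + 1 + 0 = 13.
Total exposure: 10 months.
Gamma(α, β) with Poisson data over total exposure Σt gives posterior Gamma(α+Σx, β+Σt) = Gamma(26, 24).
Predictive mean over a 9-month window = T·E[λ|data] = 9·26/24 = 39/4.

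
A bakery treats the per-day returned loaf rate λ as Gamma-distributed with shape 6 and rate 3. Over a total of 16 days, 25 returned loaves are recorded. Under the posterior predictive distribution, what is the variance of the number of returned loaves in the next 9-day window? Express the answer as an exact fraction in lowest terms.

7812/361

Total count 25 over total exposure 16 days.
By Gamma–Poisson conjugacy, the posterior is Gamma(α + Σx, β + Σt) = Gamma(6 + 25, 3 + 16) = Gamma(31, 19).
The posterior predictive for a window of length T is Negative Binomial with variance T·α'·(β'+T)/β'² = 9·31·28/361 = 7812/361.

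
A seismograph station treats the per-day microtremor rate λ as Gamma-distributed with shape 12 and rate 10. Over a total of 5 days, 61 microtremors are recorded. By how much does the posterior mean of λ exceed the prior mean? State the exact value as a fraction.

Total count 61 over total exposure 5 days.
Gamma(α, β) with Poisson data over total exposure Σt gives posterior Gamma(α+Σx, β+Σt) = Gamma(73, 15).
Posterior mean = 73/15 = 73/15; prior mean = 12/10 = 6/5. Difference = 73/15 − 6/5 = 11/3.

11/3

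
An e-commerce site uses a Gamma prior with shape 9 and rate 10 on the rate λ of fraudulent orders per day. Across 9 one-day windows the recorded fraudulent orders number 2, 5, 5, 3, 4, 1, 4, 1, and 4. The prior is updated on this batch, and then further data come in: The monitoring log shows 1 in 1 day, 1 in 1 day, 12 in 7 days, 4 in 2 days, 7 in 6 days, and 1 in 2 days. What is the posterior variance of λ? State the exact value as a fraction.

16/361

Total count: 2 + 5 + 5 + 3 + 4 + 1 + 4 + 1 + 4 = 29.
Total exposure: 9 days.
After the first batch: Gamma(9 + 29, 10 + 9) = Gamma(38, 19).
Total count: 1 + 1 + 12 + 4 + 7 + 1 = 26.
Total exposure: 1 + 1 + 7 + 2 + 6 + 2 = 19 days.
After the second batch: Gamma(38 + 26, 19 + 19) = Gamma(64, 38).
Posterior variance = α'/β'² = 64/1444 = 16/361.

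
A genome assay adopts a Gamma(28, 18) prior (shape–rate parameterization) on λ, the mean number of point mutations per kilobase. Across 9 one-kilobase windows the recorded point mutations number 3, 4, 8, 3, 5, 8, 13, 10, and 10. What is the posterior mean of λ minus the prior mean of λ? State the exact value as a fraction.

50/27

Total count: 3 + 4 + 8 + 3 + 5 + 8 + 13 + 10 + 10 = 64.
Total exposure: 9 kilobases.
Conjugate update: add total count to the shape and total exposure to the rate, giving Gamma(92, 27).
Posterior mean = 92/27 = 92/27; prior mean = 28/18 = 14/9. Difference = 92/27 − 14/9 = 50/27.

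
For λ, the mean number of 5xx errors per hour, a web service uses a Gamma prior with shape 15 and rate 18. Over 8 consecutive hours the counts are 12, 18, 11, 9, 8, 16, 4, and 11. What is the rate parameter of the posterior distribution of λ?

Total count: 12 + 18 + 11 + 9 + 8 + 16 + 4 + 11 = 89.
Total exposure: 8 hours.
By Gamma–Poisson conjugacy, the posterior is Gamma(α + Σx, β + Σt) = Gamma(15 + 89, 18 + 8) = Gamma(104, 26).

26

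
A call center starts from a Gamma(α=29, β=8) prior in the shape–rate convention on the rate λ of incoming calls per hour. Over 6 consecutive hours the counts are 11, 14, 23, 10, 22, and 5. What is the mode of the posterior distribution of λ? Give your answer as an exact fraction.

113/14

Total count: 11 + 14 + 23 + 10 + 22 + 5 = 85.
Total exposure: 6 hours.
By Gamma–Poisson conjugacy, the posterior is Gamma(α + Σx, β + Σt) = Gamma(29 + 85, 8 + 6) = Gamma(114, 14).
Posterior mode = (α'−1)/β' = 113/14.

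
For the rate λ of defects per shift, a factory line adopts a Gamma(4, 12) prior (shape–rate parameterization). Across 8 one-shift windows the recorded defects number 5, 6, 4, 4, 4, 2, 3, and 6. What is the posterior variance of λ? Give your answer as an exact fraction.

19/200

Total count: 5 + 6 + 4 + 4 + 4 + 2 + 3 + 6 = 34.
Total exposure: 8 shifts.
Gamma(α, β) with Poisson data over total exposure Σt gives posterior Gamma(α+Σx, β+Σt) = Gamma(38, 20).
Posterior variance = α'/β'² = 38/400 = 19/200.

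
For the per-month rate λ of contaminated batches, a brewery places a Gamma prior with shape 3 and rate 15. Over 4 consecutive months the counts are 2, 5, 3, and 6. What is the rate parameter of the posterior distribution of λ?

19

Total count: 2 + 5 + 3 + 6 = 16.
Total exposure: 4 months.
Posterior: α' = 3 + 16 = 19, β' = 15 + 4 = 19.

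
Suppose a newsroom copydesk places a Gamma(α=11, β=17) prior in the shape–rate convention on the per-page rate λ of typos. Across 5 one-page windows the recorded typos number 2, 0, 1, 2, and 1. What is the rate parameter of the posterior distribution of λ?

22

Total count: 2 + 0 + 1 + 2 + 1 = 6.
Total exposure: 5 pages.
By Gamma–Poisson conjugacy, the posterior is Gamma(α + Σx, β + Σt) = Gamma(11 + 6, 17 + 5) = Gamma(17, 22).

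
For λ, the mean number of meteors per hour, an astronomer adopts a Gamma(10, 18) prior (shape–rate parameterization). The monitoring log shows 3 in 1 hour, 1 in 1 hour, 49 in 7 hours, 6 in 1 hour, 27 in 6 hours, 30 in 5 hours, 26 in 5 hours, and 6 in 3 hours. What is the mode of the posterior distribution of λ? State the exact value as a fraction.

157/47

Total count: 3 + 1 + 49 + 6 + 27 + 30 + 26 + 6 = 148.
Total exposure: 1 + 1 + 7 + 1 + 6 + 5 + 5 + 3 = 29 hours.
Gamma(α, β) with Poisson data over total exposure Σt gives posterior Gamma(α+Σx, β+Σt) = Gamma(158, 47).
Posterior mode = (α'−1)/β' = 157/47.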